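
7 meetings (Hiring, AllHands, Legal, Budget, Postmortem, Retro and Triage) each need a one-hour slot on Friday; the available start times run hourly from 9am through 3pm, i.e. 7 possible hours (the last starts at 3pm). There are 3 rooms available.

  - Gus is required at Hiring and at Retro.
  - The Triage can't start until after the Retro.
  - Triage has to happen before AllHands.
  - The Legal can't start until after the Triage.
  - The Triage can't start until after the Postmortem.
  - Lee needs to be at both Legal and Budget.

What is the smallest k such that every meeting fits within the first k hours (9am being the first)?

3 hours

The precedence chain requires at least 3 distinct hours.
With at most 3 per hour and 7 meetings, at least 3 hours are needed.
3 works (last occupied hour: 11am): for example Legal in 11am; Hiring in 10am; AllHands in 11am; Triage in 10am; Retro in 9am; Budget in 9am; Postmortem in 9am.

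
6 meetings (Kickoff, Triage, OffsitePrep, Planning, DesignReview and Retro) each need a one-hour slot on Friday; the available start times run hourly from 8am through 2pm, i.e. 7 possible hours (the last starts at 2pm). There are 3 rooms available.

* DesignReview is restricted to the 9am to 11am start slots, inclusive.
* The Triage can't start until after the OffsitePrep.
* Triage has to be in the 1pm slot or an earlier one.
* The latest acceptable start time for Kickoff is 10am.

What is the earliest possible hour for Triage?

Precedence pushes Triage to at least 9am; Triage's own window allows nothing later than 1pm.
Triage at 9am is achievable: Planning=8am; Retro=9am; OffsitePrep=8am; DesignReview=9am; Kickoff=8am; Triage=9am.

9am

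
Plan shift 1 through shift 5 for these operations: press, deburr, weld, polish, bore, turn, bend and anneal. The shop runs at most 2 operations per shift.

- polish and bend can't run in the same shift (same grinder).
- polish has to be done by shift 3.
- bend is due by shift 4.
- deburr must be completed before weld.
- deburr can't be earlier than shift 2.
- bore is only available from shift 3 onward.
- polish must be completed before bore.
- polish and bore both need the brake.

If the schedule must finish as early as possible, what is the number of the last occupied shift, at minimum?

The precedence chain requires at least 2 distinct shifts.
With at most 2 per shift and 8 operations, at least 4 shifts are needed.
bore can't be placed before shift 3, so the schedule must run through at least shift 3.
4 works (last occupied shift: shift 4): for example bore=shift 3; deburr=shift 2; anneal=shift 4; press=shift 1; turn=shift 2; bend=shift 4; polish=shift 1; weld=shift 3.

4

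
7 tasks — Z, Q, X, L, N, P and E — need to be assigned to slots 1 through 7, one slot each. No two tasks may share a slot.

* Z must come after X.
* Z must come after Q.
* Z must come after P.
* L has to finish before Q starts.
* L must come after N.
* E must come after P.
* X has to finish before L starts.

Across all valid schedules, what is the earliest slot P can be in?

Downstream work caps P at 6.
P at 1 is achievable: Q -> 5, N -> 3, Z -> 6, L -> 4, P -> 1, E -> 7, X -> 2.

1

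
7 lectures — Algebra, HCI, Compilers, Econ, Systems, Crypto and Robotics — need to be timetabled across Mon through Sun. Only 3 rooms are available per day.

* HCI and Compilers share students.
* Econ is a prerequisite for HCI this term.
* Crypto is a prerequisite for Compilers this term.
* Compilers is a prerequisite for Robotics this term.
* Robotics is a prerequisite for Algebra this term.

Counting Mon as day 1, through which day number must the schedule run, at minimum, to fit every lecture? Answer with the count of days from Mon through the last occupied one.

The precedence chain requires at least 4 distinct days.
With at most 3 per day and 7 lectures, at least 3 days are needed.
4 works (last occupied day: Thu): for example Crypto=Mon; Robotics=Wed; Systems=Mon; HCI=Wed; Algebra=Thu; Compilers=Tue; Econ=Mon.

4 days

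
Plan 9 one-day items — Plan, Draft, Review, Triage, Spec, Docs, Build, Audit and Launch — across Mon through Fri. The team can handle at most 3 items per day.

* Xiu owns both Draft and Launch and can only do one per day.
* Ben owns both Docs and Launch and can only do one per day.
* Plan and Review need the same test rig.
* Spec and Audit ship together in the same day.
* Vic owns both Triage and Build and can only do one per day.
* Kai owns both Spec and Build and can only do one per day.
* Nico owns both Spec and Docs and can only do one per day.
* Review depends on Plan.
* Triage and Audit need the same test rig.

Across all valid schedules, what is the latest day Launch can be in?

Launch at Fri is achievable: Plan -> Mon; Docs -> Wed; Audit -> Tue; Launch -> Fri; Build -> Wed; Spec -> Tue; Triage -> Mon; Draft -> Mon; Review -> Tue.

Fri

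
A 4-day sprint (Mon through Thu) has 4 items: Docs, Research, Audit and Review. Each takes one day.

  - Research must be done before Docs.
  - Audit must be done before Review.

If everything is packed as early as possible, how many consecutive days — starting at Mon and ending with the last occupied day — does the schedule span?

The precedence chain requires at least 2 distinct days.
2 works (last occupied day: Tue): for example Docs in Tue, Audit in Mon, Research in Mon, Review in Tue.

2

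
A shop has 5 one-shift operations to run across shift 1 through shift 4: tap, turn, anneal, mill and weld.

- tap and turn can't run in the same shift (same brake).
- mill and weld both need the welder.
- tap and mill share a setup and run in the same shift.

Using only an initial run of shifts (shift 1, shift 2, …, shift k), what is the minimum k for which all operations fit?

Could 1 shift be enough, i.e. nothing placed later than shift 1? No: weld can't share with mill (shift 1) → nothing is left.
So 1 shift is not enough.
2 works (last occupied shift: shift 2): for example mill -> shift 1, weld -> shift 2, tap -> shift 1, turn -> shift 2, anneal -> shift 1.

2 shifts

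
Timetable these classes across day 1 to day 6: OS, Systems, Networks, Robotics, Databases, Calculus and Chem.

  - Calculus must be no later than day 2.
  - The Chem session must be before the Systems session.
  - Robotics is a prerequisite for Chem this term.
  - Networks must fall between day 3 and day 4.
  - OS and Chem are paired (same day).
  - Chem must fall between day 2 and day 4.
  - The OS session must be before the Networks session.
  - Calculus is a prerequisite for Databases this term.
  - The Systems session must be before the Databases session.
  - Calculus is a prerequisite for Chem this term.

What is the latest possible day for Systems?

day 5

Precedence pushes Systems to at least day 3; downstream work caps Systems at day 5.
Systems at day 5 is achievable: Systems=day 5; Calculus=day 1; OS=day 2; Chem=day 2; Networks=day 3; Databases=day 6; Robotics=day 1.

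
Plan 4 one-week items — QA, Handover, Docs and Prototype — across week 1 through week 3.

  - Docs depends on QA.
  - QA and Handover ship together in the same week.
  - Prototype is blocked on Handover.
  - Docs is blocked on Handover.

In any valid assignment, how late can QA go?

Downstream work caps QA at week 2.
QA at week 2 is achievable: QA -> week 2, Handover -> week 2, Prototype -> week 3, Docs -> week 3.

week 2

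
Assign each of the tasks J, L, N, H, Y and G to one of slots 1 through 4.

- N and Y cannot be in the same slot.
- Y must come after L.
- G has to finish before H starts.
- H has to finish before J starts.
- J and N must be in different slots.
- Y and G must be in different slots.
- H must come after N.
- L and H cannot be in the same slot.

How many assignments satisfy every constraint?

25

Splitting on J: it can be 3 (4), 4 (21). Listing each branch's schedules as (L, N, H, Y, G):
J=3: (1,1,2,2,1) (1,1,2,3,1) (1,1,2,4,1) (3,1,2,4,1) — 4.
J=4: (1,1,2,2,1) (1,1,2,3,1) (1,1,2,4,1) (1,1,3,2,1) (1,1,3,3,1) (1,1,3,3,2) (1,1,3,4,1) (1,1,3,4,2) (1,2,3,3,1) (1,2,3,3,2) (1,2,3,4,1) (1,2,3,4,2) (2,1,3,3,1) (2,1,3,3,2) (2,1,3,4,1) (2,1,3,4,2) (2,2,3,3,1) (2,2,3,3,2) (2,2,3,4,1) (2,2,3,4,2) (3,1,2,4,1) — 21.
Summing: 4 + 21 = 25.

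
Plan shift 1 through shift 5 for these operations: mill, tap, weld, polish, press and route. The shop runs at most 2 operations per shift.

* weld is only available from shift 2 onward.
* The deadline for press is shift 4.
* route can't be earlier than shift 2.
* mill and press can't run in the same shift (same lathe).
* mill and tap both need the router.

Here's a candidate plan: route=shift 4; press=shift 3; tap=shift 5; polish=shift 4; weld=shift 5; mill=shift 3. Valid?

No — it violates: mill and press can't run in the same shift (same lathe)

The deadline for press is shift 4 — holds.
The shop runs at most 2 operations per shift — holds.
weld is only available from shift 2 onward — holds.
mill and tap both need the router — holds.
mill and press can't run in the same shift (same lathe) — violated.
route can't be earlier than shift 2 — holds.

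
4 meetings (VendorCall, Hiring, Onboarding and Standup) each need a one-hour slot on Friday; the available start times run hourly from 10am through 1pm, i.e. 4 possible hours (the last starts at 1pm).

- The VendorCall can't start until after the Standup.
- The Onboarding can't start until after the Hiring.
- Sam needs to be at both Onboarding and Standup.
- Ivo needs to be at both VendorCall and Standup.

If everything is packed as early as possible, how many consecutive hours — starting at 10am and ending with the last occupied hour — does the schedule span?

The precedence chain requires at least 2 distinct hours.
2 works (last occupied hour: 11am): for example Hiring=10am, VendorCall=11am, Onboarding=11am, Standup=10am.

2 hours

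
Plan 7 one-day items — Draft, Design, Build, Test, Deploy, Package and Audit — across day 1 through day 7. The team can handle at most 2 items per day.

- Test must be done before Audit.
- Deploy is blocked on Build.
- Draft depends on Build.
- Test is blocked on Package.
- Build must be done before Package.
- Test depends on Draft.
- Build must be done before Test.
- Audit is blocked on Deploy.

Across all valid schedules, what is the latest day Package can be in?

day 5

Precedence pushes Package to at least day 2; downstream work caps Package at day 5.
Package at day 5 is achievable: Audit -> day 7; Test -> day 6; Design -> day 1; Package -> day 5; Build -> day 1; Draft -> day 2; Deploy -> day 2.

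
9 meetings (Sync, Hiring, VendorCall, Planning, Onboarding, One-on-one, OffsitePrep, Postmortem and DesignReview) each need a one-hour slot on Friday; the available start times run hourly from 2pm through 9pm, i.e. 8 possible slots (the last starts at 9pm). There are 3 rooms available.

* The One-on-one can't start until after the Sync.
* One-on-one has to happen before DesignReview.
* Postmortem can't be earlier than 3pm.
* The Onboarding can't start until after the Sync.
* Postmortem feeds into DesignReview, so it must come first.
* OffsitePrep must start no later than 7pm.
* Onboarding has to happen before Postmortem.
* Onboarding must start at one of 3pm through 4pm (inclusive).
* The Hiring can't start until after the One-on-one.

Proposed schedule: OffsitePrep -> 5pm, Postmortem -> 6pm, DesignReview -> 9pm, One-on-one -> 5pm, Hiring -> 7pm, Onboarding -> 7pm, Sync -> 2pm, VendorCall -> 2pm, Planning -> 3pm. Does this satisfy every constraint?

OffsitePrep must start no later than 7pm — holds.
The Onboarding can't start until after the Sync — holds.
Onboarding has to happen before Postmortem — violated.
The Hiring can't start until after the One-on-one — holds.
Postmortem feeds into DesignReview, so it must come first — holds.
Postmortem can't be earlier than 3pm — holds.
One-on-one has to happen before DesignReview — holds.
There are 3 rooms available — holds.
The One-on-one can't start until after the Sync — holds.
Onboarding must start at one of 3pm through 4pm (inclusive) — violated.

Invalid. Onboarding must start at one of 3pm through 4pm (inclusive).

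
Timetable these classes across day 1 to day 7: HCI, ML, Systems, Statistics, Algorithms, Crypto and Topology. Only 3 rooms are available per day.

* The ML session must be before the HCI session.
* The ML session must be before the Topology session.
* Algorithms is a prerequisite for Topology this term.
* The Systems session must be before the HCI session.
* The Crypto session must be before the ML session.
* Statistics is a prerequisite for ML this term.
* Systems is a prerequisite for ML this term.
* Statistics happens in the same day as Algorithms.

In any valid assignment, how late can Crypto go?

day 5

Downstream work caps Crypto at day 5.
Crypto at day 5 is achievable: Systems -> day 1, Crypto -> day 5, Statistics -> day 1, HCI -> day 7, Algorithms -> day 1, Topology -> day 7, ML -> day 6.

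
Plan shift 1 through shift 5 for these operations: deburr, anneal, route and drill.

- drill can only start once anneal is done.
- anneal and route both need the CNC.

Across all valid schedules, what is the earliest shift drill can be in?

Precedence pushes drill to at least shift 2.
drill at shift 2 is achievable: drill in shift 2, deburr in shift 1, anneal in shift 1, route in shift 2.

shift 2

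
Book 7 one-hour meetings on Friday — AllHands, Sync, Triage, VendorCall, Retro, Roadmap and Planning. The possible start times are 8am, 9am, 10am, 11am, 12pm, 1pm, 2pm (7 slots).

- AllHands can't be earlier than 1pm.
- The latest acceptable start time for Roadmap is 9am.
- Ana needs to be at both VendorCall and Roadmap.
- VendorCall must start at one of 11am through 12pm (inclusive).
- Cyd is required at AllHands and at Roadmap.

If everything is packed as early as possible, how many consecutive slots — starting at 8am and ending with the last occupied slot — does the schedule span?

AllHands can't be placed before 1pm — that is slot 6 counting from 8am — so the schedule must run through at least 6 slots.
6 works (last occupied slot: 1pm): for example Triage -> 8am, Sync -> 8am, VendorCall -> 11am, Roadmap -> 8am, Retro -> 8am, Planning -> 8am, AllHands -> 1pm.

6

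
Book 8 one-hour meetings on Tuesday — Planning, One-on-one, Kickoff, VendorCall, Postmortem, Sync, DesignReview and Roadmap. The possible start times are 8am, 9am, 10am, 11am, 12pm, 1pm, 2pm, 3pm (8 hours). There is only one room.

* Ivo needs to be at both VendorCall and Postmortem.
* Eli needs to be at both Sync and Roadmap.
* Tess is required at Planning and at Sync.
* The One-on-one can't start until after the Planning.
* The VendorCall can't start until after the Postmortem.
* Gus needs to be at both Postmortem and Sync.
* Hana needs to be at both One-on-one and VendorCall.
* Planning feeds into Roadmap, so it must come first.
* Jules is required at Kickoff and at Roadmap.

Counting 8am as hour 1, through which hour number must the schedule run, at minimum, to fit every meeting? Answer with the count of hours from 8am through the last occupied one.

The precedence chain requires at least 2 distinct hours.
With at most 1 per hour and 8 meetings, at least 8 hours are needed.
8 works (last occupied hour: 3pm): for example One-on-one -> 9am; DesignReview -> 3pm; Kickoff -> 1pm; Planning -> 8am; VendorCall -> 11am; Roadmap -> 12pm; Postmortem -> 10am; Sync -> 2pm.

8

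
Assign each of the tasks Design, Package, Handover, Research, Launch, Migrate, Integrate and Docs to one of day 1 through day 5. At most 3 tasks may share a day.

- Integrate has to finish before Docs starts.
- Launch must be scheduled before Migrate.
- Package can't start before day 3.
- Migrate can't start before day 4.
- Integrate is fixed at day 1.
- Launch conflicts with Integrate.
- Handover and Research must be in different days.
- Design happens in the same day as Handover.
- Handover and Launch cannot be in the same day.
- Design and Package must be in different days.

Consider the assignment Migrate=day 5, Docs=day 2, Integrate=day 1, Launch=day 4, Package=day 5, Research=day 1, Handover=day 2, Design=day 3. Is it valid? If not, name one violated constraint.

Handover and Research must be in different days — holds.
Integrate is fixed at day 1 — holds.
Integrate has to finish before Docs starts — holds.
Design and Package must be in different days — holds.
Launch conflicts with Integrate — holds.
Design happens in the same day as Handover — violated.
Migrate can't start before day 4 — holds.
Package can't start before day 3 — holds.
Launch must be scheduled before Migrate — holds.
At most 3 tasks may share a day — holds.
Handover and Launch cannot be in the same day — holds.

No. Design happens in the same day as Handover is not satisfied.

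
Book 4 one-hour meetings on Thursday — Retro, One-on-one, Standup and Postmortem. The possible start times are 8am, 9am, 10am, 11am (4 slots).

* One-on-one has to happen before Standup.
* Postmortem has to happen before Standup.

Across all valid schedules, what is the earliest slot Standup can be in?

Precedence pushes Standup to at least 9am.
Standup at 9am is achievable: Postmortem in 8am; One-on-one in 8am; Standup in 9am; Retro in 8am.

9am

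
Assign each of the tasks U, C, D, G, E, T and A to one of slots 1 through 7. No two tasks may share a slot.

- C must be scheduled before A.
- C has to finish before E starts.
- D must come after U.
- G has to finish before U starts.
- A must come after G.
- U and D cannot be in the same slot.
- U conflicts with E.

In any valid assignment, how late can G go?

4

Downstream work caps G at 5.
G at 4 is achievable: U -> 5; A -> 6; E -> 2; G -> 4; C -> 1; T -> 3; D -> 7.
Nothing later works — the conflict and capacity constraints rule out every slot after 4.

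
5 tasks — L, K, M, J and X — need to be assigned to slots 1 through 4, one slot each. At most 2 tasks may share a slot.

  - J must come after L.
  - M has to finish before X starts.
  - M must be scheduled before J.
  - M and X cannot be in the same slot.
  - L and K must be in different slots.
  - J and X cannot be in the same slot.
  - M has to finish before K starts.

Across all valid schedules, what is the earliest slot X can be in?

2

Precedence pushes X to at least 2.
X at 2 is achievable: X=2, J=3, K=2, L=1, M=1.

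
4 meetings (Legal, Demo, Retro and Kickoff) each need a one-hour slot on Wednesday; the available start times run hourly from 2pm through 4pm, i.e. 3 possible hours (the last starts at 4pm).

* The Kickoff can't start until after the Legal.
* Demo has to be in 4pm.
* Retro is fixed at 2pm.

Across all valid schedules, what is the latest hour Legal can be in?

Downstream work caps Legal at 3pm.
Legal at 3pm is achievable: Retro=2pm, Demo=4pm, Legal=3pm, Kickoff=4pm.

3pm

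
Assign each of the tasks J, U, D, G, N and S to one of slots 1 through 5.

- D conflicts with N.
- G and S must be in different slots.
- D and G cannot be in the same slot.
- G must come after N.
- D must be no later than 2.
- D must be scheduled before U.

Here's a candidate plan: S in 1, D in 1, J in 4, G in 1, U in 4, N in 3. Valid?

No. D and G cannot be in the same slot is not satisfied.

D must be scheduled before U — holds.
G and S must be in different slots — violated.
G must come after N — violated.
D conflicts with N — holds.
D must be no later than 2 — holds.
D and G cannot be in the same slot — violated.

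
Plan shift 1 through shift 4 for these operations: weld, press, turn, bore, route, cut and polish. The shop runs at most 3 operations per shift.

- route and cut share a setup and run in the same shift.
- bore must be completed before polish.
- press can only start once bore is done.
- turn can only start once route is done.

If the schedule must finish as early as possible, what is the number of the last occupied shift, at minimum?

The precedence chain requires at least 2 distinct shifts.
With at most 3 per shift and 7 operations, at least 3 shifts are needed.
3 works (last occupied shift: shift 3): for example weld=shift 3, cut=shift 1, route=shift 1, turn=shift 2, press=shift 2, bore=shift 1, polish=shift 2.

3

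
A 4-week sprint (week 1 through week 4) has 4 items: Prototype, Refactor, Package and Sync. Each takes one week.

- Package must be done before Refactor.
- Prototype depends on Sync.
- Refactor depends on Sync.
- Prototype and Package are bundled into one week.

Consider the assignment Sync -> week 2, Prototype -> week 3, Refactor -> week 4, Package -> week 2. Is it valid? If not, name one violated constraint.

Invalid. Prototype and Package are bundled into one week.

Prototype depends on Sync — holds.
Prototype and Package are bundled into one week — violated.
Refactor depends on Sync — holds.
Package must be done before Refactor — holds.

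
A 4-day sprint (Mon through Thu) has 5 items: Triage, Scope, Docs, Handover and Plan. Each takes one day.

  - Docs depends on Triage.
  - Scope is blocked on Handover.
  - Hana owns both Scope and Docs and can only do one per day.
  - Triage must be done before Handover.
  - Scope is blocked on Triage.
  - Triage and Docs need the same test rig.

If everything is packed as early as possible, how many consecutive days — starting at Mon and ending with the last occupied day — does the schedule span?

3

The precedence chain requires at least 3 distinct days.
3 works (last occupied day: Wed): for example Scope in Wed, Plan in Mon, Docs in Tue, Handover in Tue, Triage in Mon.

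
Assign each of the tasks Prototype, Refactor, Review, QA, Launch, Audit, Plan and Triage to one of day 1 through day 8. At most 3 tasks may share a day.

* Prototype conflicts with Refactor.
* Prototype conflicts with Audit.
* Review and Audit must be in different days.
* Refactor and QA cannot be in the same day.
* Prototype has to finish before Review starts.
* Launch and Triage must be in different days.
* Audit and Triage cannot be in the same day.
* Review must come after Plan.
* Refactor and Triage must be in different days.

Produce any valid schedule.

QA in day 1, Plan in day 1, Refactor in day 2, Audit in day 3, Prototype in day 1, Launch in day 2, Triage in day 4, Review in day 2

Checking: Prototype(day 1) before Review(day 2); Plan(day 1) before Review(day 2); Review(day 2) != Audit(day 3); Prototype(day 1) != Audit(day 3); Refactor(day 2) != QA(day 1); Launch(day 2) != Triage(day 4); Prototype(day 1) != Refactor(day 2); Audit(day 3) != Triage(day 4); Refactor(day 2) != Triage(day 4); max 3 per day (cap 3).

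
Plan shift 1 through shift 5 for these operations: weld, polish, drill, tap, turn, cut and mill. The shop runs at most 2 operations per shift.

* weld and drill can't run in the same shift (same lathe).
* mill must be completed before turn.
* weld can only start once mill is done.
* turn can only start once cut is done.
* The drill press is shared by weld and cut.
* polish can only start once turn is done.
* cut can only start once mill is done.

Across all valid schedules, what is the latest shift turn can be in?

shift 4

Precedence pushes turn to at least shift 3; downstream work caps turn at shift 4.
turn at shift 4 is achievable: drill in shift 1; tap in shift 2; weld in shift 3; turn in shift 4; polish in shift 5; cut in shift 2; mill in shift 1.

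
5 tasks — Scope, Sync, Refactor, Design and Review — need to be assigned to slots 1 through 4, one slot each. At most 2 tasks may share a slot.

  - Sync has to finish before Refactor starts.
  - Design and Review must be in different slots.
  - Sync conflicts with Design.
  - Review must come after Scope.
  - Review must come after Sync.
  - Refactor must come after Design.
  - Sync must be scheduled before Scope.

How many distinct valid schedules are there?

11

Splitting on Scope: it can be 2 (5), 3 (6). Listing each branch's schedules as (Sync, Refactor, Design, Review):
Scope=2: (1,3,2,3) (1,3,2,4) (1,4,2,3) (1,4,2,4) (1,4,3,4) — 5.
Scope=3: (1,3,2,4) (1,4,2,4) (1,4,3,4) (2,3,1,4) (2,4,1,4) (2,4,3,4) — 6.
Summing: 5 + 6 = 11.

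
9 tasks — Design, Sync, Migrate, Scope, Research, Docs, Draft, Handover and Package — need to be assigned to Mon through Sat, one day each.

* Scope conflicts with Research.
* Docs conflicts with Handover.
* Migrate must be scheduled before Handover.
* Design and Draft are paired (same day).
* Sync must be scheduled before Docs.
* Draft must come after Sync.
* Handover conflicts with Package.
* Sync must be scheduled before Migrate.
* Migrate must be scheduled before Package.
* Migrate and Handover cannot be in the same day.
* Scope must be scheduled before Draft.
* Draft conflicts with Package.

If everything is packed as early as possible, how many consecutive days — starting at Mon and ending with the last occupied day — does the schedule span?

The precedence chain requires at least 3 distinct days.
Could 3 days be enough, i.e. nothing placed later than Wed? No: Draft must come after Sync (at Mon or later) → {Tue, Wed}; Sync must come before Draft (at Wed or earlier) → {Mon, Tue}; Package must come after Migrate (at Mon or later) → {Tue, Wed}; Migrate must come before Package (at Wed or earlier) → {Mon, Tue}; Handover must come after Migrate (at Mon or later) → {Tue, Wed}; Migrate must come after Sync (at Mon or later) → {Tue}; Handover can't share with Migrate (Tue) → {Wed}; Package can't share with Handover (Wed) → {Tue}; Package must come after Migrate (at Tue or later) → nothing is left.
So 3 days is not enough.
4 works (last occupied day: Thu): for example Research -> Tue; Scope -> Mon; Migrate -> Tue; Package -> Thu; Draft -> Tue; Docs -> Tue; Sync -> Mon; Handover -> Wed; Design -> Tue.

4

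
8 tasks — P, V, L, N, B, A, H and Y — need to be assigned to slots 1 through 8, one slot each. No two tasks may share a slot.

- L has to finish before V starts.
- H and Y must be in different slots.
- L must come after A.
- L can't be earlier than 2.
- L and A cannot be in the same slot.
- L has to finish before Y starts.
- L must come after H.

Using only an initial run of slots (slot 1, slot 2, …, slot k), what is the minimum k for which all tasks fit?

The precedence chain requires at least 3 distinct slots.
With at most 1 per slot and 8 tasks, at least 8 slots are needed.
8 works (last occupied slot: 8): for example B=8, A=1, N=7, L=3, Y=5, H=2, P=6, V=4.

8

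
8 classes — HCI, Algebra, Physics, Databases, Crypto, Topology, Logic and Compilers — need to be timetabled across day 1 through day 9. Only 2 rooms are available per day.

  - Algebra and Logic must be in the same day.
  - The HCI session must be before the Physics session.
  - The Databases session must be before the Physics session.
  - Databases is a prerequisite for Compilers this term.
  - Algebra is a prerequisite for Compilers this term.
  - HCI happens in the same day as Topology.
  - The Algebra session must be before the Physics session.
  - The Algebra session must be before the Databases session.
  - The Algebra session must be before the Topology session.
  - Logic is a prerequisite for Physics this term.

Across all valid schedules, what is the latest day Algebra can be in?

day 6

Downstream work caps Algebra at day 7.
Algebra at day 6 is achievable: Compilers=day 9, Topology=day 8, Crypto=day 1, Algebra=day 6, Logic=day 6, Databases=day 7, Physics=day 9, HCI=day 8.
Nothing later works — the capacity limit rule out every day after day 6.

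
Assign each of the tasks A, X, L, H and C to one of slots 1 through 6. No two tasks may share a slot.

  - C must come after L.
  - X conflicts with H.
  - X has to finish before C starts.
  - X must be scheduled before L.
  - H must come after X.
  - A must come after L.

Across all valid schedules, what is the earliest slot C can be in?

3

Precedence pushes C to at least 3.
C at 3 is achievable: C -> 3; H -> 5; L -> 2; A -> 4; X -> 1.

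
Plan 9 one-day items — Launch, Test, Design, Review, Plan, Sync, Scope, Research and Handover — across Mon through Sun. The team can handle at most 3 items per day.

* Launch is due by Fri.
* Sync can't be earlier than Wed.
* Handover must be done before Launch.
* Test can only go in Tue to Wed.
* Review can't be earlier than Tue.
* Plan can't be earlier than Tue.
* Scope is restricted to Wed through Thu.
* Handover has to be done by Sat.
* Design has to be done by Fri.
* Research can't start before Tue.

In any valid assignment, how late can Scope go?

Scope is available from Wed; Scope's own window allows nothing later than Thu.
Scope at Thu is achievable: Launch -> Tue, Sync -> Wed, Plan -> Wed, Research -> Wed, Scope -> Thu, Test -> Tue, Design -> Mon, Review -> Tue, Handover -> Mon.

Thu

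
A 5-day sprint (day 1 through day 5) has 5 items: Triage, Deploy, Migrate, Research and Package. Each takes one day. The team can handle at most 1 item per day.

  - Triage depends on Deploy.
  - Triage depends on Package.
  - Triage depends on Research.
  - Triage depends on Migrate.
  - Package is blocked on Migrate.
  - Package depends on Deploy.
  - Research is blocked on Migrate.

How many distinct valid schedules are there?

5

Splitting on Deploy: it can be day 1 (2), day 2 (2), day 3 (1). Listing each branch's schedules as (Triage, Migrate, Research, Package) by day number:
Deploy=day 1: (5,2,3,4) (5,2,4,3) — 2.
Deploy=day 2: (5,1,3,4) (5,1,4,3) — 2.
Deploy=day 3: (5,1,2,4) — 1.
Summing: 2 + 2 + 1 = 5.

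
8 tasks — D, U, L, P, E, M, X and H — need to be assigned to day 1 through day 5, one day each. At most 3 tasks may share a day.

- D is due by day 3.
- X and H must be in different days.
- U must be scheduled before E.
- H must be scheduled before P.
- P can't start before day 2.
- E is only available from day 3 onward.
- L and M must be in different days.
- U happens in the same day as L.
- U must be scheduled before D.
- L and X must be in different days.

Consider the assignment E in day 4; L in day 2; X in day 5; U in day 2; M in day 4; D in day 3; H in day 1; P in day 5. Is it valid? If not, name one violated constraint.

P can't start before day 2 — holds.
E is only available from day 3 onward — holds.
H must be scheduled before P — holds.
At most 3 tasks may share a day — holds.
U happens in the same day as L — holds.
D is due by day 3 — holds.
L and X must be in different days — holds.
X and H must be in different days — holds.
U must be scheduled before D — holds.
L and M must be in different days — holds.
U must be scheduled before E — holds.

Yes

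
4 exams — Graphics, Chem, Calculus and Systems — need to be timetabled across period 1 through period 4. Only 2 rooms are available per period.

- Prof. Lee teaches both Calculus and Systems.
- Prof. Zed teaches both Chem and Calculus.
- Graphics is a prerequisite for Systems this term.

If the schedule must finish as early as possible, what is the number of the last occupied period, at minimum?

period 2

The precedence chain requires at least 2 distinct periods.
With at most 2 per period and 4 exams, at least 2 periods are needed.
2 works (last occupied period: period 2): for example Systems -> period 2, Calculus -> period 1, Graphics -> period 1, Chem -> period 2.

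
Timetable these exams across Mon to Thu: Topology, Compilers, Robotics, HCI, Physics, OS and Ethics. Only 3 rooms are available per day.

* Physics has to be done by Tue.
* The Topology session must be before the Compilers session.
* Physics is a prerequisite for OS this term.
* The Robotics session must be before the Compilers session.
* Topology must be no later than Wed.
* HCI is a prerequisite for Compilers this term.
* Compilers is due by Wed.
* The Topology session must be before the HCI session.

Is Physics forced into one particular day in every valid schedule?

Physics can be Mon (e.g. Ethics=Tue; Robotics=Mon; Physics=Mon; Compilers=Wed; Topology=Mon; HCI=Tue; OS=Tue) or Tue (e.g. Compilers=Wed, Physics=Tue, OS=Wed, HCI=Tue, Ethics=Mon, Topology=Mon, Robotics=Mon).

No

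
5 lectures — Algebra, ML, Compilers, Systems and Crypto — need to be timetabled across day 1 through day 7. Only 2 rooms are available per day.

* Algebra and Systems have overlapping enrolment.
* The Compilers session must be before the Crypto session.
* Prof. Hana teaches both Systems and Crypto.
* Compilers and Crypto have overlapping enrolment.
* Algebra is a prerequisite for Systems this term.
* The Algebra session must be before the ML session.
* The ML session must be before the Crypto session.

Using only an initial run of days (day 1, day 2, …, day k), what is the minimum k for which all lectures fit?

3 days

The precedence chain requires at least 3 distinct days.
With at most 2 per day and 5 lectures, at least 3 days are needed.
3 works (last occupied day: day 3): for example Compilers in day 1; Algebra in day 1; Systems in day 2; Crypto in day 3; ML in day 2.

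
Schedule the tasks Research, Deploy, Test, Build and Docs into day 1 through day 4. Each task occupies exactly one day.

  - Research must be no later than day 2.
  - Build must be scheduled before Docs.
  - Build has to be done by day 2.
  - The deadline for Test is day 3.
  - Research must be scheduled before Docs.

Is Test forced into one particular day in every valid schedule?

Test can be day 1 (e.g. Build in day 1, Test in day 1, Docs in day 2, Research in day 1, Deploy in day 1) or day 2 (e.g. Test=day 2; Research=day 1; Docs=day 2; Deploy=day 1; Build=day 1).

No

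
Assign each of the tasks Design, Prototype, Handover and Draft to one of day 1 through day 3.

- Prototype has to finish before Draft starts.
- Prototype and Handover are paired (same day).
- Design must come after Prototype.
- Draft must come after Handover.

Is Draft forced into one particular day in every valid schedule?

Draft can be day 2 (e.g. Prototype -> day 1; Design -> day 2; Draft -> day 2; Handover -> day 1) or day 3 (e.g. Handover in day 1; Prototype in day 1; Design in day 2; Draft in day 3).

No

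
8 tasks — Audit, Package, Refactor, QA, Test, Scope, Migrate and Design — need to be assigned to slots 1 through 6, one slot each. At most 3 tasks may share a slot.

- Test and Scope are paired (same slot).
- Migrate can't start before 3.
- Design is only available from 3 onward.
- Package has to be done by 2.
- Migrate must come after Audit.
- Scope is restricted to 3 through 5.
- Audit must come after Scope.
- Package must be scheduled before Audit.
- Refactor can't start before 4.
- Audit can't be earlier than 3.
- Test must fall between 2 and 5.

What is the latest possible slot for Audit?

Audit is available from 3; precedence pushes Audit to at least 4; downstream work caps Audit at 5.
Audit at 5 is achievable: Audit -> 5; Test -> 3; Migrate -> 6; Package -> 1; Design -> 3; QA -> 1; Scope -> 3; Refactor -> 4.

5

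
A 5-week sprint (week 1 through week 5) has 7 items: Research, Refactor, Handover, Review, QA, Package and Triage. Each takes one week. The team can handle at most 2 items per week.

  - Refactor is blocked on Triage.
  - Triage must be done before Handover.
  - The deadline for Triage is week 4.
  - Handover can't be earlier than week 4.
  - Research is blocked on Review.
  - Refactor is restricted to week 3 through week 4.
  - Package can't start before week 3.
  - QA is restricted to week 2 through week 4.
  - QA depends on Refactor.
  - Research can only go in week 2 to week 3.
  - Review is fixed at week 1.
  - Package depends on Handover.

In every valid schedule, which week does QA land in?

QA is available from week 2; precedence pushes QA to at least week 4; QA's own window allows nothing later than week 4.
So QA is pinned to week 4.

week 4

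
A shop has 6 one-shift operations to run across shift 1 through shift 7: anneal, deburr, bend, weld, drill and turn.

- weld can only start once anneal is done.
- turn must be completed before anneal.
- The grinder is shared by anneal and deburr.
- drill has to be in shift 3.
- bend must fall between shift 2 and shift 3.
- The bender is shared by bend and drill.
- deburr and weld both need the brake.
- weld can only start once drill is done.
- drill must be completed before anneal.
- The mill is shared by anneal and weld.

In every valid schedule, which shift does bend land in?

shift 2

bend's window is shift 2–shift 3.
drill is fixed at shift 3, and bend can't share a shift with drill.
So bend must be shift 2.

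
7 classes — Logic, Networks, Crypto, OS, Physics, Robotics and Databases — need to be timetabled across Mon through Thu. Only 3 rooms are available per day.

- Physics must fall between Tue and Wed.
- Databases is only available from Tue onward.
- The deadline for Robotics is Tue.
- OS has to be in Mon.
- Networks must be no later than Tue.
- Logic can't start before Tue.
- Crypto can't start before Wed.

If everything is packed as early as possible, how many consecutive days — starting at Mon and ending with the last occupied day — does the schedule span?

With at most 3 per day and 7 classes, at least 3 days are needed.
Crypto can't be placed before Wed — that is day 3 counting from Mon — so the schedule must run through at least 3 days.
3 works (last occupied day: Wed): for example Crypto in Wed; Networks in Mon; Databases in Tue; Robotics in Mon; Logic in Tue; OS in Mon; Physics in Tue.

3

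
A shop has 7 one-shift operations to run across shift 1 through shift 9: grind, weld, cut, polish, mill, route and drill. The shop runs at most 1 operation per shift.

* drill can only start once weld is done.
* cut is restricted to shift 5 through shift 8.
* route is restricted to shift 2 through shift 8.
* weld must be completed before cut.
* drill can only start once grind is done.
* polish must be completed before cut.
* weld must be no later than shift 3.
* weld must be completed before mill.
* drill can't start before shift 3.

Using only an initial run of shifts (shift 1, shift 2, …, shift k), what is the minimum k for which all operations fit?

The precedence chain requires at least 2 distinct shifts.
With at most 1 per shift and 7 operations, at least 7 shifts are needed.
cut can't be placed before shift 5, so the schedule must run through at least shift 5.
7 works (last occupied shift: shift 7): for example drill in shift 3; mill in shift 7; weld in shift 1; cut in shift 5; polish in shift 4; route in shift 6; grind in shift 2.

7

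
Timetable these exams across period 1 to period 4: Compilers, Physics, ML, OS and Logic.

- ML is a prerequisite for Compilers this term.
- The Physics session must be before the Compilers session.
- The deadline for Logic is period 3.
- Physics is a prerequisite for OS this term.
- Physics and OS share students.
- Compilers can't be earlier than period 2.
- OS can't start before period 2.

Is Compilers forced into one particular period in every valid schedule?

No

Compilers can be period 2 (e.g. Physics in period 1, ML in period 1, Compilers in period 2, Logic in period 1, OS in period 2) or period 3 (e.g. ML=period 1, OS=period 2, Logic=period 1, Compilers=period 3, Physics=period 1).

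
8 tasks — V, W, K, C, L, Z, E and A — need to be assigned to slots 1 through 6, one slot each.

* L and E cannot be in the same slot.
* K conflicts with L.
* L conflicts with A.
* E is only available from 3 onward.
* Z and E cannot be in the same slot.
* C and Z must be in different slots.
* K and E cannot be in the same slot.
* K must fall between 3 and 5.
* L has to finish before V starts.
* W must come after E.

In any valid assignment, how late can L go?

Downstream work caps L at 5.
L at 5 is achievable: Z -> 2; V -> 6; E -> 4; W -> 5; K -> 3; A -> 1; L -> 5; C -> 1.

5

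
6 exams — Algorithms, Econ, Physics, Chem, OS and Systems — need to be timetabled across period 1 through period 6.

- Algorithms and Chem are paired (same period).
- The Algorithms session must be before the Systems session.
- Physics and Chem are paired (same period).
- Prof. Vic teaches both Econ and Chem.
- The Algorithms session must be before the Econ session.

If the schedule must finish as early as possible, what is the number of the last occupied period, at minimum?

2

The precedence chain requires at least 2 distinct periods.
2 works (last occupied period: period 2): for example Econ=period 2, OS=period 1, Physics=period 1, Systems=period 2, Chem=period 1, Algorithms=period 1.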